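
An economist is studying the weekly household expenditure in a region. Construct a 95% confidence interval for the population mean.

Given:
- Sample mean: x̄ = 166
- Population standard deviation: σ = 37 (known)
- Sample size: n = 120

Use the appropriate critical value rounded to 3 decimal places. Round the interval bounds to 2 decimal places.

The population standard deviation σ is known, so use a z-interval (standard normal critical value).

For 95% confidence, z* = 1.96 (from standard normal table)

Standard error: SE = σ/√n = 37/√120 = 3.377622

Margin of error: E = z* × SE = 1.96 × 3.377622 = 6.6201

Z-interval: x̄ ± E = 166 ± 6.6201 = (159.3799, 172.6201)

Rounded to 2 decimal places:

(159.38, 172.62)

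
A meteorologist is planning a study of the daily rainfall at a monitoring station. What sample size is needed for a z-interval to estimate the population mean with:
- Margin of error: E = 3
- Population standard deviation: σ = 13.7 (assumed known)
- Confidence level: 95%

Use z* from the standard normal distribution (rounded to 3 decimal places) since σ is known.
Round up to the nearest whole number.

Using z* since population σ is known (z-interval formula).

For 95% confidence, z* = 1.96 (from standard normal table)

Sample size formula for z-interval: n = (z*σ/E)²

n = (1.96 × 13.7 / 3)²
  = (8.950667)²
  = 80.1144

Round up to the nearest whole number: n = 81

81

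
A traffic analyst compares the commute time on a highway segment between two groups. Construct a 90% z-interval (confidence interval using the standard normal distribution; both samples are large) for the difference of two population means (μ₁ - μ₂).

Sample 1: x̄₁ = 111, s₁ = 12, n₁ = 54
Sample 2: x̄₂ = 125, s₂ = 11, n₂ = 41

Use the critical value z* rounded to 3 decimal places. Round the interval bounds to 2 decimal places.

Both samples are large (n₁ = 54 ≥ 30, n₂ = 41 ≥ 30), so a z-interval for the difference of means applies.

Point estimate: x̄₁ - x̄₂ = 111 - 125 = -14

Standard error: SE = √(s₁²/n₁ + s₂²/n₂)
= √(12²/54 + 11²/41)
= √(2.666667 + 2.951220)
= 2.370208

For 90% confidence, z* = 1.645 (from standard normal table)
Margin of error: E = z* × SE = 1.645 × 2.370208 = 3.8990

Z-interval: (x̄₁ - x̄₂) ± E = -14 ± 3.8990 = (-17.8990, -10.1010)

Rounded to 2 decimal places:

(-17.90, -10.10)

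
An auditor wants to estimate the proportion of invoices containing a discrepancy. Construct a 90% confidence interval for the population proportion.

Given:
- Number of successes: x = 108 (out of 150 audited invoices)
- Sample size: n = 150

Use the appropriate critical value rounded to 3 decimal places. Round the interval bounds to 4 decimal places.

Sample proportion: p̂ = 108/150 = 0.720000

Check conditions for normal approximation:
  np̂ = 108 ≥ 10 ✓
  n(1-p̂) = 42 ≥ 10 ✓

The sample is large enough, so use a z-interval (normal approximation) for the proportion.

For 90% confidence, z* = 1.645 (from standard normal table)

Standard error: SE = √(p̂(1-p̂)/n) = √(0.720000×0.280000/150) = 0.03666061

Margin of error: E = z* × SE = 1.645 × 0.03666061 = 0.060307

Z-interval: p̂ ± E = 0.720000 ± 0.060307 = (0.659693, 0.780307)

Rounded to 4 decimal places:

(0.6597, 0.7803)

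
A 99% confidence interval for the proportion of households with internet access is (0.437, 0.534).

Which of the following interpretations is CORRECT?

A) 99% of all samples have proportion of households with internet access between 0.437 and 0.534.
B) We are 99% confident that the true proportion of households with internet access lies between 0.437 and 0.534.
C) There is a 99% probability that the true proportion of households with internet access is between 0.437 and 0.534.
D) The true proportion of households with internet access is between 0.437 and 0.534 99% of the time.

A confidence interval represents our confidence in the procedure, not a probability statement about the parameter.

Key concept: If we repeated this sampling process many times and computed a 99% CI each time, about 99% of those intervals would contain the true population parameter.

For this specific interval (0.437, 0.534):
- Midpoint (point estimate): 0.4855
- Margin of error: 0.0485

The correct interpretation is the one stating confidence that the true parameter lies in the interval — option B.

B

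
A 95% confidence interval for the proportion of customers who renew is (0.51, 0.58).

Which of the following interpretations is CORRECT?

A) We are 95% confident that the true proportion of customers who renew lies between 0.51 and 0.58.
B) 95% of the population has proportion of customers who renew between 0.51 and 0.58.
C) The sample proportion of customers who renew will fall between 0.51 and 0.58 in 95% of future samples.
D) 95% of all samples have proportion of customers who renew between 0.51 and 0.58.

A confidence interval represents our confidence in the procedure, not a probability statement about the parameter.

Key concept: If we repeated this sampling process many times and computed a 95% CI each time, about 95% of those intervals would contain the true population parameter.

For this specific interval (0.51, 0.58):
- Midpoint (point estimate): 0.545
- Margin of error: 0.035

The correct interpretation is the one stating confidence that the true parameter lies in the interval — option A.

A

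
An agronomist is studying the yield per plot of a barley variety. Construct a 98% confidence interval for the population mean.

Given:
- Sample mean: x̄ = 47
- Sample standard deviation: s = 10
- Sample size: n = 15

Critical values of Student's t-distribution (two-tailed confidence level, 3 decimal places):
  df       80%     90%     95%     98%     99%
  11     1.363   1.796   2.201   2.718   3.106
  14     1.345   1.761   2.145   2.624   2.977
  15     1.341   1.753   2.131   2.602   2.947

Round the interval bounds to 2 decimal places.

The population standard deviation σ is unknown (only the sample standard deviation s is given), so use a t-interval with df = n - 1 = 15 - 1 = 14.

For 98% confidence with df = 14, t* = 2.624 (from t-table)

Standard error: SE = s/√n = 10/√15 = 2.581989

Margin of error: E = t* × SE = 2.624 × 2.581989 = 6.7751

T-interval: x̄ ± E = 47 ± 6.7751 = (40.2249, 53.7751)

Rounded to 2 decimal places:

(40.22, 53.78)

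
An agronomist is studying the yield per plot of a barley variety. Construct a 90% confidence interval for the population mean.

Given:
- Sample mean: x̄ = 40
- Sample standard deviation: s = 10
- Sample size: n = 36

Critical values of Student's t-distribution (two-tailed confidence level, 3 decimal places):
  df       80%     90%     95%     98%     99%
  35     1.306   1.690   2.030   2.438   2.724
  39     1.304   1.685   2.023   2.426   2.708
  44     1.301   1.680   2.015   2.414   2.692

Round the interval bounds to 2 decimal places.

The population standard deviation σ is unknown (only the sample standard deviation s is given), so use a t-interval with df = n - 1 = 36 - 1 = 35.

For 90% confidence with df = 35, t* = 1.690 (from t-table)

Standard error: SE = s/√n = 10/√36 = 1.666667

Margin of error: E = t* × SE = 1.690 × 1.666667 = 2.8167

T-interval: x̄ ± E = 40 ± 2.8167 = (37.1833, 42.8167)

Rounded to 2 decimal places:

(37.18, 42.82)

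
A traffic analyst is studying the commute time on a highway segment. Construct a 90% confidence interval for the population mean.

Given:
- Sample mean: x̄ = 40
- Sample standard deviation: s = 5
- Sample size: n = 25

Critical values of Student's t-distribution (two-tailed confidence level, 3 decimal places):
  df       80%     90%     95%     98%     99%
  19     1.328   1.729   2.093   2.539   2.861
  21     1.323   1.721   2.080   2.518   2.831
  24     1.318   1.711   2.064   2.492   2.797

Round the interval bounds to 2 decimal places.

The population standard deviation σ is unknown (only the sample standard deviation s is given), so use a t-interval with df = n - 1 = 25 - 1 = 24.

For 90% confidence with df = 24, t* = 1.711 (from t-table)

Standard error: SE = s/√n = 5/√25 = 1.000000

Margin of error: E = t* × SE = 1.711 × 1.000000 = 1.7110

T-interval: x̄ ± E = 40 ± 1.7110 = (38.2890, 41.7110)

Rounded to 2 decimal places:

(38.29, 41.71)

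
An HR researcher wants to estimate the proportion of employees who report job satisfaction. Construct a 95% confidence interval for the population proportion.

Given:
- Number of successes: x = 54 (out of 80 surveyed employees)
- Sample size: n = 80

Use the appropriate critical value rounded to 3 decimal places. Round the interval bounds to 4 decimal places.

Sample proportion: p̂ = 54/80 = 0.675000

Check conditions for normal approximation:
  np̂ = 54 ≥ 10 ✓
  n(1-p̂) = 26 ≥ 10 ✓

The sample is large enough, so use a z-interval (normal approximation) for the proportion.

For 95% confidence, z* = 1.96 (from standard normal table)

Standard error: SE = √(p̂(1-p̂)/n) = √(0.675000×0.325000/80) = 0.05236590

Margin of error: E = z* × SE = 1.96 × 0.05236590 = 0.102637

Z-interval: p̂ ± E = 0.675000 ± 0.102637 = (0.572363, 0.777637)

Rounded to 4 decimal places:

(0.5724, 0.7776)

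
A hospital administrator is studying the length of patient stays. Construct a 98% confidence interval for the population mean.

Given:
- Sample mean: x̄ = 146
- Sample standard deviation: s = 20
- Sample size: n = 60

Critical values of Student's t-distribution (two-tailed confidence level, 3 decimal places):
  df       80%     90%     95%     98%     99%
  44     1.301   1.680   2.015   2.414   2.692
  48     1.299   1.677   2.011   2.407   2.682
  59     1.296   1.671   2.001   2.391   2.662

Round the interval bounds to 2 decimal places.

The population standard deviation σ is unknown (only the sample standard deviation s is given), so use a t-interval with df = n - 1 = 60 - 1 = 59.

For 98% confidence with df = 59, t* = 2.391 (from t-table)

Standard error: SE = s/√n = 20/√60 = 2.581989

Margin of error: E = t* × SE = 2.391 × 2.581989 = 6.1735

T-interval: x̄ ± E = 146 ± 6.1735 = (139.8265, 152.1735)

Rounded to 2 decimal places:

(139.83, 152.17)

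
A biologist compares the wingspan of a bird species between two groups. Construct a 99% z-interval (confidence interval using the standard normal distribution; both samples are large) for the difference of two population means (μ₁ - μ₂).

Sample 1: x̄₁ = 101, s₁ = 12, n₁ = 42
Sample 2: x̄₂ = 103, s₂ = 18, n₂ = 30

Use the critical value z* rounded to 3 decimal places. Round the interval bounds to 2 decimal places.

Both samples are large (n₁ = 42 ≥ 30, n₂ = 30 ≥ 30), so a z-interval for the difference of means applies.

Point estimate: x̄₁ - x̄₂ = 101 - 103 = -2

Standard error: SE = √(s₁²/n₁ + s₂²/n₂)
= √(12²/42 + 18²/30)
= √(3.428571 + 10.800000)
= 3.772078

For 99% confidence, z* = 2.576 (from standard normal table)
Margin of error: E = z* × SE = 2.576 × 3.772078 = 9.7169

Z-interval: (x̄₁ - x̄₂) ± E = -2 ± 9.7169 = (-11.7169, 7.7169)

Rounded to 2 decimal places:

(-11.72, 7.72)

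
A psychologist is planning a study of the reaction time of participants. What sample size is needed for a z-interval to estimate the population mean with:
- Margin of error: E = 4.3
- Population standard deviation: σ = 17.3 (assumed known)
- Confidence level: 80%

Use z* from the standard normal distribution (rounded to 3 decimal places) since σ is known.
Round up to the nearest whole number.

Using z* since population σ is known (z-interval formula).

For 80% confidence, z* = 1.282 (from standard normal table)

Sample size formula for z-interval: n = (z*σ/E)²

n = (1.282 × 17.3 / 4.3)²
  = (5.157814)²
  = 26.6030

Round up to the nearest whole number: n = 27

27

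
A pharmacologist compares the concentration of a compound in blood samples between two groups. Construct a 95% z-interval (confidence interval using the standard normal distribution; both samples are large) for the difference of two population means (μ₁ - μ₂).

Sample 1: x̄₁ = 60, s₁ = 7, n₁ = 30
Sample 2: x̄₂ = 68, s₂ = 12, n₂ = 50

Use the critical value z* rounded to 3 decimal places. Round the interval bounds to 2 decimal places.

Both samples are large (n₁ = 30 ≥ 30, n₂ = 50 ≥ 30), so a z-interval for the difference of means applies.

Point estimate: x̄₁ - x̄₂ = 60 - 68 = -8

Standard error: SE = √(s₁²/n₁ + s₂²/n₂)
= √(7²/30 + 12²/50)
= √(1.633333 + 2.880000)
= 2.124461

For 95% confidence, z* = 1.96 (from standard normal table)
Margin of error: E = z* × SE = 1.96 × 2.124461 = 4.1639

Z-interval: (x̄₁ - x̄₂) ± E = -8 ± 4.1639 = (-12.1639, -3.8361)

Rounded to 2 decimal places:

(-12.16, -3.84)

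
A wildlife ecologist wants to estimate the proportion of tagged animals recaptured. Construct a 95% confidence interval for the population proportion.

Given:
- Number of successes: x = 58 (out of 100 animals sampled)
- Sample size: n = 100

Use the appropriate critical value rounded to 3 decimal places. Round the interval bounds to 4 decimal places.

Sample proportion: p̂ = 58/100 = 0.580000

Check conditions for normal approximation:
  np̂ = 58 ≥ 10 ✓
  n(1-p̂) = 42 ≥ 10 ✓

The sample is large enough, so use a z-interval (normal approximation) for the proportion.

For 95% confidence, z* = 1.96 (from standard normal table)

Standard error: SE = √(p̂(1-p̂)/n) = √(0.580000×0.420000/100) = 0.04935585

Margin of error: E = z* × SE = 1.96 × 0.04935585 = 0.096737

Z-interval: p̂ ± E = 0.580000 ± 0.096737 = (0.483263, 0.676737)

Rounded to 4 decimal places:

(0.4833, 0.6767)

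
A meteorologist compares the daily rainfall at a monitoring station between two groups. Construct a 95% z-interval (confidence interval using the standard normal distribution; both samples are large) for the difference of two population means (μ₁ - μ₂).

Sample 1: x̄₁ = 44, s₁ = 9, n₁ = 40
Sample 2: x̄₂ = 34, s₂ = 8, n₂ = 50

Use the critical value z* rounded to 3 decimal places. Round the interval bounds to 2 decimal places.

Both samples are large (n₁ = 40 ≥ 30, n₂ = 50 ≥ 30), so a z-interval for the difference of means applies.

Point estimate: x̄₁ - x̄₂ = 44 - 34 = 10

Standard error: SE = √(s₁²/n₁ + s₂²/n₂)
= √(9²/40 + 8²/50)
= √(2.025000 + 1.280000)
= 1.817966

For 95% confidence, z* = 1.96 (from standard normal table)
Margin of error: E = z* × SE = 1.96 × 1.817966 = 3.5632

Z-interval: (x̄₁ - x̄₂) ± E = 10 ± 3.5632 = (6.4368, 13.5632)

Rounded to 2 decimal places:

(6.44, 13.56)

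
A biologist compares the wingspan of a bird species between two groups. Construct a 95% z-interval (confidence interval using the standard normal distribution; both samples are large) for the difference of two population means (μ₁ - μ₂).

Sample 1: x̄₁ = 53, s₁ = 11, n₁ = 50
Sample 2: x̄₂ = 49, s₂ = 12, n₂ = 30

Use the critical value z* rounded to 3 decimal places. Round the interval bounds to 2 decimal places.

Both samples are large (n₁ = 50 ≥ 30, n₂ = 30 ≥ 30), so a z-interval for the difference of means applies.

Point estimate: x̄₁ - x̄₂ = 53 - 49 = 4

Standard error: SE = √(s₁²/n₁ + s₂²/n₂)
= √(11²/50 + 12²/30)
= √(2.420000 + 4.800000)
= 2.687006

For 95% confidence, z* = 1.96 (from standard normal table)
Margin of error: E = z* × SE = 1.96 × 2.687006 = 5.2665

Z-interval: (x̄₁ - x̄₂) ± E = 4 ± 5.2665 = (-1.2665, 9.2665)

Rounded to 2 decimal places:

(-1.27, 9.27)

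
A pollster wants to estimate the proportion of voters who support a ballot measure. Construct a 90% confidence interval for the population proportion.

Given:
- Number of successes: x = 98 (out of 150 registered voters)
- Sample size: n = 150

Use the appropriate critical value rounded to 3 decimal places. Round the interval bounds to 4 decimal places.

Sample proportion: p̂ = 98/150 = 0.653333

Check conditions for normal approximation:
  np̂ = 98 ≥ 10 ✓
  n(1-p̂) = 52 ≥ 10 ✓

The sample is large enough, so use a z-interval (normal approximation) for the proportion.

For 90% confidence, z* = 1.645 (from standard normal table)

Standard error: SE = √(p̂(1-p̂)/n) = √(0.653333×0.346667/150) = 0.03885777

Margin of error: E = z* × SE = 1.645 × 0.03885777 = 0.063921

Z-interval: p̂ ± E = 0.653333 ± 0.063921 = (0.589412, 0.717254)

Rounded to 4 decimal places:

(0.5894, 0.7173)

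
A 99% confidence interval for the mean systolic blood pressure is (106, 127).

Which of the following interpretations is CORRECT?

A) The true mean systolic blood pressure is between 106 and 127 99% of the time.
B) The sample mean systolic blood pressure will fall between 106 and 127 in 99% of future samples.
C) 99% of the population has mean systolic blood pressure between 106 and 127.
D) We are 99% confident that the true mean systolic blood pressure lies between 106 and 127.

A confidence interval represents our confidence in the procedure, not a probability statement about the parameter.

Key concept: If we repeated this sampling process many times and computed a 99% CI each time, about 99% of those intervals would contain the true population parameter.

For this specific interval (106, 127):
- Midpoint (point estimate): 116.5
- Margin of error: 10.5

The correct interpretation is the one stating confidence that the true parameter lies in the interval — option D.

D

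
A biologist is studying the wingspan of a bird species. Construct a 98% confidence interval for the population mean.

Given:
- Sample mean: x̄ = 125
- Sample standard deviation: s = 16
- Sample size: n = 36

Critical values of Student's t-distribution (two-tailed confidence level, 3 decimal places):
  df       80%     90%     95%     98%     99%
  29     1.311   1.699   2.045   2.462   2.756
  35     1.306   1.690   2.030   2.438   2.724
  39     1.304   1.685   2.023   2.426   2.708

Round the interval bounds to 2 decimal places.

The population standard deviation σ is unknown (only the sample standard deviation s is given), so use a t-interval with df = n - 1 = 36 - 1 = 35.

For 98% confidence with df = 35, t* = 2.438 (from t-table)

Standard error: SE = s/√n = 16/√36 = 2.666667

Margin of error: E = t* × SE = 2.438 × 2.666667 = 6.5013

T-interval: x̄ ± E = 125 ± 6.5013 = (118.4987, 131.5013)

Rounded to 2 decimal places:

(118.50, 131.50)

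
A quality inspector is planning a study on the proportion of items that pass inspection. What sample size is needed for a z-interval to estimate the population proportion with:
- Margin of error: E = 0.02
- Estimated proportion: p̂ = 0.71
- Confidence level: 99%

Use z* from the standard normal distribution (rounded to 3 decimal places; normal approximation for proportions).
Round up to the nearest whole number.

Using z* for proportion z-interval (normal approximation).

For 99% confidence, z* = 2.576 (from standard normal table)

Sample size formula for proportion z-interval: n = z*²p̂(1-p̂)/E²

n = 2.576² × 0.71 × 0.29 / 0.02²
  = 6.635776 × 0.2059 / 0.0004
  = 3415.7657

Round up to the nearest whole number: n = 3416

3416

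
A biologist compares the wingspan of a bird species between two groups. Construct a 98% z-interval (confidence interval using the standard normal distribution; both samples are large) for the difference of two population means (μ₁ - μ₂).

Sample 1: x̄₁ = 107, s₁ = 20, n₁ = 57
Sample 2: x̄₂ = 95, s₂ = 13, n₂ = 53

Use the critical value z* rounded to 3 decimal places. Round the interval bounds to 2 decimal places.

Both samples are large (n₁ = 57 ≥ 30, n₂ = 53 ≥ 30), so a z-interval for the difference of means applies.

Point estimate: x̄₁ - x̄₂ = 107 - 95 = 12

Standard error: SE = √(s₁²/n₁ + s₂²/n₂)
= √(20²/57 + 13²/53)
= √(7.017544 + 3.188679)
= 3.194718

For 98% confidence, z* = 2.326 (from standard normal table)
Margin of error: E = z* × SE = 2.326 × 3.194718 = 7.4309

Z-interval: (x̄₁ - x̄₂) ± E = 12 ± 7.4309 = (4.5691, 19.4309)

Rounded to 2 decimal places:

(4.57, 19.43)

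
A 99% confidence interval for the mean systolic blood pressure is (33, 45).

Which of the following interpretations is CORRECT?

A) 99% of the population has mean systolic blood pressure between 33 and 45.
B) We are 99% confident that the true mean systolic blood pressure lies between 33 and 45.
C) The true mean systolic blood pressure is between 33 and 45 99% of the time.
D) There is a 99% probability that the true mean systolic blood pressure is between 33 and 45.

A confidence interval represents our confidence in the procedure, not a probability statement about the parameter.

Key concept: If we repeated this sampling process many times and computed a 99% CI each time, about 99% of those intervals would contain the true population parameter.

For this specific interval (33, 45):
- Midpoint (point estimate): 39
- Margin of error: 6

The correct interpretation is the one stating confidence that the true parameter lies in the interval — option B.

B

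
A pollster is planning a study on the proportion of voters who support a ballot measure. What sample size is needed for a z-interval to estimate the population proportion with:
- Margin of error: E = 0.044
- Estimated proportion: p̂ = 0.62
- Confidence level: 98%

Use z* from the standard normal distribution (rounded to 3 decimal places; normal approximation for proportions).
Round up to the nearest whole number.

Using z* for proportion z-interval (normal approximation).

For 98% confidence, z* = 2.326 (from standard normal table)

Sample size formula for proportion z-interval: n = z*²p̂(1-p̂)/E²

n = 2.326² × 0.62 × 0.38 / 0.044²
  = 5.410276 × 0.2356 / 0.001936
  = 658.3993

Round up to the nearest whole number: n = 659

659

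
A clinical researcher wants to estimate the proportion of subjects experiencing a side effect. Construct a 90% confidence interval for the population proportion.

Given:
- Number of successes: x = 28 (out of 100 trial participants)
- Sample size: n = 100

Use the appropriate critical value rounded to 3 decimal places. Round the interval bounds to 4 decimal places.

Sample proportion: p̂ = 28/100 = 0.280000

Check conditions for normal approximation:
  np̂ = 28 ≥ 10 ✓
  n(1-p̂) = 72 ≥ 10 ✓

The sample is large enough, so use a z-interval (normal approximation) for the proportion.

For 90% confidence, z* = 1.645 (from standard normal table)

Standard error: SE = √(p̂(1-p̂)/n) = √(0.280000×0.720000/100) = 0.04489989

Margin of error: E = z* × SE = 1.645 × 0.04489989 = 0.073860

Z-interval: p̂ ± E = 0.280000 ± 0.073860 = (0.206140, 0.353860)

Rounded to 4 decimal places:

(0.2061, 0.3539)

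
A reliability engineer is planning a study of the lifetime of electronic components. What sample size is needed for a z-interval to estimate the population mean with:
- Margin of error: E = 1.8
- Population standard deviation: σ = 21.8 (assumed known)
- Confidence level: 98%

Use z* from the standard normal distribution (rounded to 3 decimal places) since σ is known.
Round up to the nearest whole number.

Using z* since population σ is known (z-interval formula).

For 98% confidence, z* = 2.326 (from standard normal table)

Sample size formula for z-interval: n = (z*σ/E)²

n = (2.326 × 21.8 / 1.8)²
  = (28.170444)²
  = 793.5739

Round up to the nearest whole number: n = 794

794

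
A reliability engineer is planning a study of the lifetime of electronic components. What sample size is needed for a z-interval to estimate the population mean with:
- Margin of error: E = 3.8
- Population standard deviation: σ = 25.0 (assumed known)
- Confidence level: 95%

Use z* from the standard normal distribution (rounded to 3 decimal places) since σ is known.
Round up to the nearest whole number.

Using z* since population σ is known (z-interval formula).

For 95% confidence, z* = 1.96 (from standard normal table)

Sample size formula for z-interval: n = (z*σ/E)²

n = (1.96 × 25.0 / 3.8)²
  = (12.894737)²
  = 166.2742

Round up to the nearest whole number: n = 167

167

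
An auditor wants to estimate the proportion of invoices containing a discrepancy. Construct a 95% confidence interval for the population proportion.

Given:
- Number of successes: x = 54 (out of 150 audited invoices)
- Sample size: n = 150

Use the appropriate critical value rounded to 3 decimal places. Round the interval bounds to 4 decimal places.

Sample proportion: p̂ = 54/150 = 0.360000

Check conditions for normal approximation:
  np̂ = 54 ≥ 10 ✓
  n(1-p̂) = 96 ≥ 10 ✓

The sample is large enough, so use a z-interval (normal approximation) for the proportion.

For 95% confidence, z* = 1.96 (from standard normal table)

Standard error: SE = √(p̂(1-p̂)/n) = √(0.360000×0.640000/150) = 0.03919184

Margin of error: E = z* × SE = 1.96 × 0.03919184 = 0.076816

Z-interval: p̂ ± E = 0.360000 ± 0.076816 = (0.283184, 0.436816)

Rounded to 4 decimal places:

(0.2832, 0.4368)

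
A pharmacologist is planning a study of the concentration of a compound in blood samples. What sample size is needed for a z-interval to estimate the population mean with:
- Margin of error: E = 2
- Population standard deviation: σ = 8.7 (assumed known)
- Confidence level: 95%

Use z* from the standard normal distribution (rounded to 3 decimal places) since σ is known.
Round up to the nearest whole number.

Using z* since population σ is known (z-interval formula).

For 95% confidence, z* = 1.96 (from standard normal table)

Sample size formula for z-interval: n = (z*σ/E)²

n = (1.96 × 8.7 / 2)²
  = (8.526000)²
  = 72.6927

Round up to the nearest whole number: n = 73

73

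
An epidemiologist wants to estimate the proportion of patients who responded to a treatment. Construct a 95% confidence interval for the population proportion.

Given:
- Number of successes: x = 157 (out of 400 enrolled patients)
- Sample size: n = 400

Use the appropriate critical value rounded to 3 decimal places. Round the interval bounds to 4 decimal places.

Sample proportion: p̂ = 157/400 = 0.392500

Check conditions for normal approximation:
  np̂ = 157 ≥ 10 ✓
  n(1-p̂) = 243 ≥ 10 ✓

The sample is large enough, so use a z-interval (normal approximation) for the proportion.

For 95% confidence, z* = 1.96 (from standard normal table)

Standard error: SE = √(p̂(1-p̂)/n) = √(0.392500×0.607500/400) = 0.02441535

Margin of error: E = z* × SE = 1.96 × 0.02441535 = 0.047854

Z-interval: p̂ ± E = 0.392500 ± 0.047854 = (0.344646, 0.440354)

Rounded to 4 decimal places:

(0.3446, 0.4404)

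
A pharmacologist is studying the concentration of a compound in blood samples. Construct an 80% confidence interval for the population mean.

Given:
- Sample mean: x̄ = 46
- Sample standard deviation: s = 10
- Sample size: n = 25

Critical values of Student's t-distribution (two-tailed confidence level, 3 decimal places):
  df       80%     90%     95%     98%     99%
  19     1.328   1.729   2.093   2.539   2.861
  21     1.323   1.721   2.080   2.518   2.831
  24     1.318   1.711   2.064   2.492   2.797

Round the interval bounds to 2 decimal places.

The population standard deviation σ is unknown (only the sample standard deviation s is given), so use a t-interval with df = n - 1 = 25 - 1 = 24.

For 80% confidence with df = 24, t* = 1.318 (from t-table)

Standard error: SE = s/√n = 10/√25 = 2.000000

Margin of error: E = t* × SE = 1.318 × 2.000000 = 2.6360

T-interval: x̄ ± E = 46 ± 2.6360 = (43.3640, 48.6360)

Rounded to 2 decimal places:

(43.36, 48.64)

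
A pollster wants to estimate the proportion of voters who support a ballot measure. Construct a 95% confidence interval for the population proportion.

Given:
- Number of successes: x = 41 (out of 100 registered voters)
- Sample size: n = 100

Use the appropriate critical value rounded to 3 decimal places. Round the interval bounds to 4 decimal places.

Sample proportion: p̂ = 41/100 = 0.410000

Check conditions for normal approximation:
  np̂ = 41 ≥ 10 ✓
  n(1-p̂) = 59 ≥ 10 ✓

The sample is large enough, so use a z-interval (normal approximation) for the proportion.

For 95% confidence, z* = 1.96 (from standard normal table)

Standard error: SE = √(p̂(1-p̂)/n) = √(0.410000×0.590000/100) = 0.04918333

Margin of error: E = z* × SE = 1.96 × 0.04918333 = 0.096399

Z-interval: p̂ ± E = 0.410000 ± 0.096399 = (0.313601, 0.506399)

Rounded to 4 decimal places:

(0.3136, 0.5064)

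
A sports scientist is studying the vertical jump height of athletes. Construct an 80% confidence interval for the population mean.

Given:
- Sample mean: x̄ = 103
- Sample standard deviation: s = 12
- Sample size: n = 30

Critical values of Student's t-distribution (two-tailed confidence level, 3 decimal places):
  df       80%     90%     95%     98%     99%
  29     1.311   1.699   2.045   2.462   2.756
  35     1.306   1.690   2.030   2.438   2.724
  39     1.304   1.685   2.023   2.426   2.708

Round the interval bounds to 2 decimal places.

The population standard deviation σ is unknown (only the sample standard deviation s is given), so use a t-interval with df = n - 1 = 30 - 1 = 29.

For 80% confidence with df = 29, t* = 1.311 (from t-table)

Standard error: SE = s/√n = 12/√30 = 2.190890

Margin of error: E = t* × SE = 1.311 × 2.190890 = 2.8723

T-interval: x̄ ± E = 103 ± 2.8723 = (100.1277, 105.8723)

Rounded to 2 decimal places:

(100.13, 105.87)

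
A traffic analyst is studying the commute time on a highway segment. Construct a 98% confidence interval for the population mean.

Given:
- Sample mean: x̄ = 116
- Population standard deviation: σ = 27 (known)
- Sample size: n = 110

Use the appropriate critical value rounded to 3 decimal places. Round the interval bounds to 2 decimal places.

The population standard deviation σ is known, so use a z-interval (standard normal critical value).

For 98% confidence, z* = 2.326 (from standard normal table)

Standard error: SE = σ/√n = 27/√110 = 2.574349

Margin of error: E = z* × SE = 2.326 × 2.574349 = 5.9879

Z-interval: x̄ ± E = 116 ± 5.9879 = (110.0121, 121.9879)

Rounded to 2 decimal places:

(110.01, 121.99)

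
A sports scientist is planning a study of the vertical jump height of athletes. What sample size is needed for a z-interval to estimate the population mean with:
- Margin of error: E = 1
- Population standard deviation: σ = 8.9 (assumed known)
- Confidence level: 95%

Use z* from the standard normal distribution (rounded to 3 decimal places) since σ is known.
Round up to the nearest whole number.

Using z* since population σ is known (z-interval formula).

For 95% confidence, z* = 1.96 (from standard normal table)

Sample size formula for z-interval: n = (z*σ/E)²

n = (1.96 × 8.9 / 1)²
  = (17.444000)²
  = 304.2931

Round up to the nearest whole number: n = 305

305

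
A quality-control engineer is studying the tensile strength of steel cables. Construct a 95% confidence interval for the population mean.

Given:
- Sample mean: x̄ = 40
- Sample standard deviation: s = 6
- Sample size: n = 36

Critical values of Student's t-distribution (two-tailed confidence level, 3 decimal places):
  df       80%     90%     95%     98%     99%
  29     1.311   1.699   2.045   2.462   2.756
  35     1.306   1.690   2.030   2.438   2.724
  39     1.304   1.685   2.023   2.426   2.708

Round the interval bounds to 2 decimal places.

The population standard deviation σ is unknown (only the sample standard deviation s is given), so use a t-interval with df = n - 1 = 36 - 1 = 35.

For 95% confidence with df = 35, t* = 2.030 (from t-table)

Standard error: SE = s/√n = 6/√36 = 1.000000

Margin of error: E = t* × SE = 2.030 × 1.000000 = 2.0300

T-interval: x̄ ± E = 40 ± 2.0300 = (37.9700, 42.0300)

Rounded to 2 decimal places:

(37.97, 42.03)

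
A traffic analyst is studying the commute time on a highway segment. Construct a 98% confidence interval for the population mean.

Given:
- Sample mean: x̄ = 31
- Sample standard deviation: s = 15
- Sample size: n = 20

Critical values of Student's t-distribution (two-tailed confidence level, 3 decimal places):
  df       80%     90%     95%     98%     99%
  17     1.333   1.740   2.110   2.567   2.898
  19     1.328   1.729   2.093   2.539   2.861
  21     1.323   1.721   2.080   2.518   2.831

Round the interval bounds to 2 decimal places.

The population standard deviation σ is unknown (only the sample standard deviation s is given), so use a t-interval with df = n - 1 = 20 - 1 = 19.

For 98% confidence with df = 19, t* = 2.539 (from t-table)

Standard error: SE = s/√n = 15/√20 = 3.354102

Margin of error: E = t* × SE = 2.539 × 3.354102 = 8.5161

T-interval: x̄ ± E = 31 ± 8.5161 = (22.4839, 39.5161)

Rounded to 2 decimal places:

(22.48, 39.52)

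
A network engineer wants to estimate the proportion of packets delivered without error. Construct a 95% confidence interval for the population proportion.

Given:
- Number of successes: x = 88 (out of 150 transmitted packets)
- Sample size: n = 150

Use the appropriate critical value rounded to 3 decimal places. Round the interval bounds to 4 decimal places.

Sample proportion: p̂ = 88/150 = 0.586667

Check conditions for normal approximation:
  np̂ = 88 ≥ 10 ✓
  n(1-p̂) = 62 ≥ 10 ✓

The sample is large enough, so use a z-interval (normal approximation) for the proportion.

For 95% confidence, z* = 1.96 (from standard normal table)

Standard error: SE = √(p̂(1-p̂)/n) = √(0.586667×0.413333/150) = 0.04020687

Margin of error: E = z* × SE = 1.96 × 0.04020687 = 0.078805

Z-interval: p̂ ± E = 0.586667 ± 0.078805 = (0.507861, 0.665472)

Rounded to 4 decimal places:

(0.5079, 0.6655)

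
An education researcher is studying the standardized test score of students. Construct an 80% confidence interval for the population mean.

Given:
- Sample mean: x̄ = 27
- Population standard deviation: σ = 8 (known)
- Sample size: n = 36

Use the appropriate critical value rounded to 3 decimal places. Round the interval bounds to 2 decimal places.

The population standard deviation σ is known, so use a z-interval (standard normal critical value).

For 80% confidence, z* = 1.282 (from standard normal table)

Standard error: SE = σ/√n = 8/√36 = 1.333333

Margin of error: E = z* × SE = 1.282 × 1.333333 = 1.7093

Z-interval: x̄ ± E = 27 ± 1.7093 = (25.2907, 28.7093)

Rounded to 2 decimal places:

(25.29, 28.71)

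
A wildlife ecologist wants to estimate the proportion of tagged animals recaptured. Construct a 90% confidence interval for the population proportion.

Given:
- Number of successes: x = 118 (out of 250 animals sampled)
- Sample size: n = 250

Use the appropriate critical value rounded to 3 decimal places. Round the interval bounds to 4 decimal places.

Sample proportion: p̂ = 118/250 = 0.472000

Check conditions for normal approximation:
  np̂ = 118 ≥ 10 ✓
  n(1-p̂) = 132 ≥ 10 ✓

The sample is large enough, so use a z-interval (normal approximation) for the proportion.

For 90% confidence, z* = 1.645 (from standard normal table)

Standard error: SE = √(p̂(1-p̂)/n) = √(0.472000×0.528000/250) = 0.03157315

Margin of error: E = z* × SE = 1.645 × 0.03157315 = 0.051938

Z-interval: p̂ ± E = 0.472000 ± 0.051938 = (0.420062, 0.523938)

Rounded to 4 decimal places:

(0.4201, 0.5239)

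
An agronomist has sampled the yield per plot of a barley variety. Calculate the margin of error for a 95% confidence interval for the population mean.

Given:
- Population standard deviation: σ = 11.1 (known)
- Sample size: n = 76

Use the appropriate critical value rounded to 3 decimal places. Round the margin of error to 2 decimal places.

The population standard deviation σ is known, so use the z-interval margin of error formula.

For 95% confidence, z* = 1.96 (from standard normal table)

Margin of error formula for z-interval: E = z* × σ/√n

E = 1.96 × 11.1/√76
  = 1.96 × 1.273257
  = 2.4956

Rounded to 2 decimal places:

2.50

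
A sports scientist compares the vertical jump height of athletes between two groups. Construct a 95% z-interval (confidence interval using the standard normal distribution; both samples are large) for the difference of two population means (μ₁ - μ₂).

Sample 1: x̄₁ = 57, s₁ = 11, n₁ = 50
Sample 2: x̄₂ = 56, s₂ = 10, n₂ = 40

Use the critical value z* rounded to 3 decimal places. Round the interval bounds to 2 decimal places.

Both samples are large (n₁ = 50 ≥ 30, n₂ = 40 ≥ 30), so a z-interval for the difference of means applies.

Point estimate: x̄₁ - x̄₂ = 57 - 56 = 1

Standard error: SE = √(s₁²/n₁ + s₂²/n₂)
= √(11²/50 + 10²/40)
= √(2.420000 + 2.500000)
= 2.218107

For 95% confidence, z* = 1.96 (from standard normal table)
Margin of error: E = z* × SE = 1.96 × 2.218107 = 4.3475

Z-interval: (x̄₁ - x̄₂) ± E = 1 ± 4.3475 = (-3.3475, 5.3475)

Rounded to 2 decimal places:

(-3.35, 5.35)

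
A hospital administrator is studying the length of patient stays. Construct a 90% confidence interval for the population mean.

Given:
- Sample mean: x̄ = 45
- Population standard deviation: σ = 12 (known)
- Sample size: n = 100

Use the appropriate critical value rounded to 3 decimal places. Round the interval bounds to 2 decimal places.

The population standard deviation σ is known, so use a z-interval (standard normal critical value).

For 90% confidence, z* = 1.645 (from standard normal table)

Standard error: SE = σ/√n = 12/√100 = 1.200000

Margin of error: E = z* × SE = 1.645 × 1.200000 = 1.9740

Z-interval: x̄ ± E = 45 ± 1.9740 = (43.0260, 46.9740)

Rounded to 2 decimal places:

(43.03, 46.97)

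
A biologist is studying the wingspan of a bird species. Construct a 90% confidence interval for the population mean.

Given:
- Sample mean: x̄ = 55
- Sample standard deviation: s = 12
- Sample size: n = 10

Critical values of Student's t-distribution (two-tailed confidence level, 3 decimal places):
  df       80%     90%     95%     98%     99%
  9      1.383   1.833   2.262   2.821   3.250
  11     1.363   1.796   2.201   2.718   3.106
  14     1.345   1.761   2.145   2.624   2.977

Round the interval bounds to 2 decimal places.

The population standard deviation σ is unknown (only the sample standard deviation s is given), so use a t-interval with df = n - 1 = 10 - 1 = 9.

For 90% confidence with df = 9, t* = 1.833 (from t-table)

Standard error: SE = s/√n = 12/√10 = 3.794733

Margin of error: E = t* × SE = 1.833 × 3.794733 = 6.9557

T-interval: x̄ ± E = 55 ± 6.9557 = (48.0443, 61.9557)

Rounded to 2 decimal places:

(48.04, 61.96)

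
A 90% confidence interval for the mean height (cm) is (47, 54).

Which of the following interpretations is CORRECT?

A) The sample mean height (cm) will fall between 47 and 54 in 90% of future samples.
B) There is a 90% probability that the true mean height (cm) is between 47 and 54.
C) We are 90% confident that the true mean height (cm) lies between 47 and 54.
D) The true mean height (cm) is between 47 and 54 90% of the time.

A confidence interval represents our confidence in the procedure, not a probability statement about the parameter.

Key concept: If we repeated this sampling process many times and computed a 90% CI each time, about 90% of those intervals would contain the true population parameter.

For this specific interval (47, 54):
- Midpoint (point estimate): 50.5
- Margin of error: 3.5

The correct interpretation is the one stating confidence that the true parameter lies in the interval — option C.

C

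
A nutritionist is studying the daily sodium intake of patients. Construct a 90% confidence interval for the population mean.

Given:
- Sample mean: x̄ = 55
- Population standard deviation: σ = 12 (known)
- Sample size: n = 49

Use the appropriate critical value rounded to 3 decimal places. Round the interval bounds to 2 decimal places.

The population standard deviation σ is known, so use a z-interval (standard normal critical value).

For 90% confidence, z* = 1.645 (from standard normal table)

Standard error: SE = σ/√n = 12/√49 = 1.714286

Margin of error: E = z* × SE = 1.645 × 1.714286 = 2.8200

Z-interval: x̄ ± E = 55 ± 2.8200 = (52.1800, 57.8200)

Rounded to 2 decimal places:

(52.18, 57.82)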